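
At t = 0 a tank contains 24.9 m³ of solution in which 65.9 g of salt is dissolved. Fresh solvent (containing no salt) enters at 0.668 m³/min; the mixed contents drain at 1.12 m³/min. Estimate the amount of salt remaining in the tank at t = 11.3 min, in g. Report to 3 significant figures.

37.3 g

Let m(t) be the amount of salt. Volume: V(t) = V₀ + (Q_in − Q_out) t = 24.9 − 0.45200 t; V(11.3) = 19.792 m³.
No salt enters, so dm/dt = −Q_out · (m/V).
Separate: dm/m = −Q_out dt/V(t) ⇒ ln(m/m₀) = −(Q_out/(Q_in−Q_out)) ln(V/V₀).
m = m₀ (V₀/V)^(Q_out/(Q_in−Q_out)) = 65.9 × (24.9/19.792)^(-2.4779) = 37.311 g.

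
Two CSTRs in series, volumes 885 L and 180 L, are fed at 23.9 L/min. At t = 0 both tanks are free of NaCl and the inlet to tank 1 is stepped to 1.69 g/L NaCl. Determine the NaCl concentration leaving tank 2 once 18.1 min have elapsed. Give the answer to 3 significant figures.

0.428 g/L

Time constants: τᵢ = Vᵢ/Q for each well-mixed tank.
τ₁ = 885/23.9 = 37.029 min; τ₂ = 180/23.9 = 7.5314 min.
Tank 1: C₁ = C_in(1 − e^(−t/τ₁)). Tank 2 (τ₁ ≠ τ₂): C₂ = C_in[1 − (τ₁ e^(−t/τ₁) − τ₂ e^(−t/τ₂))/(τ₁ − τ₂)].
At t = 18.1: e^(−t/τ₁) = 0.61336, e^(−t/τ₂) = 0.090421.
C₂ = 1.69·[1 − (37.029·0.61336 − 7.5314·0.090421)/(29.498)] = 1.69·0.25312 = 0.42778 g/L.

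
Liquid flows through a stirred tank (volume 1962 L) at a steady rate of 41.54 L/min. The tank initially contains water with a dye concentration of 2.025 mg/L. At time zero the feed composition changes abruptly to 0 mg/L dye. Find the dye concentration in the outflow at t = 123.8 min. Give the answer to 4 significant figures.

Transient balance on the dissolved component: V dC/dt = Q(C_in − C).
So dC/dt = (C_in − C)/τ with τ = V/Q = 1962/41.54 = 47.2316 min.
This is linear first-order; C(t) = C_in + (C₀ − C_in) e^(−t/τ).
C(123.8) = 0 + (2.025 − 0)·e^(−123.8/47.2316) = 0 + (2.02500)·0.0727208 = 0.147260 mg/L.

0.1473 mg/L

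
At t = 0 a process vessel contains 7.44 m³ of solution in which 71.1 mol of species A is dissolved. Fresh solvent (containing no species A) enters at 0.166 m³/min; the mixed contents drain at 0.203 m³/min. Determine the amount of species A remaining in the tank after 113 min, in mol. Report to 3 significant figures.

Let m(t) be the amount of species A. Volume: V(t) = V₀ + (Q_in − Q_out) t = 7.44 − 0.037000 t; V(113) = 3.2590 m³.
Solute balance: dm/dt = 0 − Q_out C = −Q_out m/V(t).
Separate: dm/m = −Q_out dt/V(t) ⇒ ln(m/m₀) = −(Q_out/(Q_in−Q_out)) ln(V/V₀).
m = m₀ (V₀/V)^(Q_out/(Q_in−Q_out)) = 71.1 × (7.44/3.2590)^(-5.4865) = 0.76741 mol.

0.767 mol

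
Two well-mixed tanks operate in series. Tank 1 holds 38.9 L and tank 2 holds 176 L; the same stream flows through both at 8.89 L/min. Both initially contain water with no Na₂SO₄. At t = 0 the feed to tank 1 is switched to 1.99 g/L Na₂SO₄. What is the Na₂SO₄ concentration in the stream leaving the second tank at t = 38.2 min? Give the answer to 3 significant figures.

1.62 g/L

Each tank obeys Vᵢ dCᵢ/dt = Q(Cᵢ₋₁ − Cᵢ), so τᵢ = Vᵢ/Q.
τ₁ = 38.9/8.89 = 4.3757 min; τ₂ = 176/8.89 = 19.798 min.
Solving the cascade with C₁(0)=C₂(0)=0 gives C₂(t) = C_in[1 − (τ₁ e^(−t/τ₁) − τ₂ e^(−t/τ₂))/(τ₁ − τ₂)].
At t = 38.2: e^(−t/τ₁) = 0.00016166, e^(−t/τ₂) = 0.14522.
C₂ = 1.99·[1 − (4.3757·0.00016166 − 19.798·0.14522)/(-15.422)] = 1.99·0.81363 = 1.6191 g/L.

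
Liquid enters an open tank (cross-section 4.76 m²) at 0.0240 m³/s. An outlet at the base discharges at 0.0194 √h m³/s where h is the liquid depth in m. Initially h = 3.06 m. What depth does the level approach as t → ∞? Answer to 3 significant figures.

A dh/dt = Q_in − 0.0194 √h. Steady state requires inflow = outflow:
Q_in = 0.0194 √h_ss ⇒ √h_ss = 0.0240/0.0194 = 1.2371.
h_ss = 1.2371² = 1.5304 m. (Since h₀ = 3.06 m > h_ss, the level will fall toward this value.)

1.53 m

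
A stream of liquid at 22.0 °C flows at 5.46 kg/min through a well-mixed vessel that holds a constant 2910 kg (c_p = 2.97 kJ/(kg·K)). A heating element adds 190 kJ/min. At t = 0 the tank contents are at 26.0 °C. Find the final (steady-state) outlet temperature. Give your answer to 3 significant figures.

Unsteady energy balance on the tank contents: M c_p dT/dt = ṁ c_p (T_in − T) + 190.
At steady state dT/dt = 0 ⇒ T_ss = T_in + Q̇/(ṁ c_p) = 22.0 + 190/(5.46·2.97) = 33.717 °C.

33.7 °C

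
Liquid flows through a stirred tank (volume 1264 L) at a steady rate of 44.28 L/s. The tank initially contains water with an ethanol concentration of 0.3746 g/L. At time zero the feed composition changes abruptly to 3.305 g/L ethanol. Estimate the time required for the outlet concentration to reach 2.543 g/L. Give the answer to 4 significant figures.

Accumulation = in − out for the solute gives V dC/dt = Q(C_in − C), so τ = V/Q = 28.5456 s.
C(t) = C_in + (C₀ − C_in) e^(−t/τ). Set C = 2.543 and solve for t:
e^(−t/τ) = (C − C_in)/(C₀ − C_in) = (2.543 − 3.305)/(0.3746 − 3.305) = 0.260033
t = −τ ln(…) = 28.5456 × 1.34695 = 38.4495 s.

38.45 s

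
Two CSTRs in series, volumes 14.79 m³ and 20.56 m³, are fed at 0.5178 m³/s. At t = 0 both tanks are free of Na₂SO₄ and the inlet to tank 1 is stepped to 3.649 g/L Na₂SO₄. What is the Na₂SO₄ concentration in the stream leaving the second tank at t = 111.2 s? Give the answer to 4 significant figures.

3.049 g/L

Each tank obeys Vᵢ dCᵢ/dt = Q(Cᵢ₋₁ − Cᵢ), so τᵢ = Vᵢ/Q.
τ₁ = 14.79/0.5178 = 28.5632 s; τ₂ = 20.56/0.5178 = 39.7065 s.
Tank 1: C₁ = C_in(1 − e^(−t/τ₁)). Tank 2 (τ₁ ≠ τ₂): C₂ = C_in[1 − (τ₁ e^(−t/τ₁) − τ₂ e^(−t/τ₂))/(τ₁ − τ₂)].
At t = 111.2: e^(−t/τ₁) = 0.0203815, e^(−t/τ₂) = 0.0607765.
C₂ = 3.649·[1 − (28.5632·0.0203815 − 39.7065·0.0607765)/(-11.1433)] = 3.649·0.835681 = 3.04940 g/L.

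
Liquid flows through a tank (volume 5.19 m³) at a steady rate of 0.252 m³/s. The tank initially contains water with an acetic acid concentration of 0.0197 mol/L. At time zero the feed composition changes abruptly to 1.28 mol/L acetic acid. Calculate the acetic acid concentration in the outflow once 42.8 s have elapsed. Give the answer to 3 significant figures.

Mass balance on the solute (V constant): V dC/dt = Q(C_in − C).
Time constant τ = V/Q = 5.19/0.252 = 20.595 s.
C approaches C_in exponentially: C(t) = C_in + (C₀ − C_in) e^(−t/τ).
C(42.8) = 1.28 + (0.0197 − 1.28)·e^(−42.8/20.595) = 1.28 + (-1.2603)·0.12516 = 1.1223 mol/L.

1.12 mol/L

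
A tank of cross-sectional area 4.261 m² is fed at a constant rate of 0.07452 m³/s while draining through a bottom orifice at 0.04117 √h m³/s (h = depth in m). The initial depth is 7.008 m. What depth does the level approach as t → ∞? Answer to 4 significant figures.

A dh/dt = Q_in − 0.04117 √h. Steady state requires inflow = outflow:
Q_in = 0.04117 √h_ss ⇒ √h_ss = 0.07452/0.04117 = 1.81006.
h_ss = 1.81006² = 3.27630 m. (Since h₀ = 7.008 m > h_ss, the level will fall toward this value.)

3.276 m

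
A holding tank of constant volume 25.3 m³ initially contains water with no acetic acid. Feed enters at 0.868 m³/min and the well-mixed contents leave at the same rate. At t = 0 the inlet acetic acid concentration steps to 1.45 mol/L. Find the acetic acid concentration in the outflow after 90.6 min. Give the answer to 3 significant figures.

1.39 mol/L

Species balance on the tank: V dC/dt = Q(C_in − C).
Rewrite as dC/dt + C/τ = C_in/τ, τ = V/Q = 29.147 min.
This is linear first-order; C(t) = C_in + (C₀ − C_in) e^(−t/τ).
C(90.6) = 1.45 + (0 − 1.45)·e^(−90.6/29.147) = 1.45 + (-1.4500)·0.044675 = 1.3852 mol/L.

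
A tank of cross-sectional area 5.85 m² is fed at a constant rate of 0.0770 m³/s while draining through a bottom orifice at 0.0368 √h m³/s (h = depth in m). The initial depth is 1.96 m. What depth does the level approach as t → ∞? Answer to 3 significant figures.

Volume balance on the tank: A dh/dt = Q_in − 0.0368 √h. At steady state dh/dt = 0:
Q_in = 0.0368 √h_ss ⇒ √h_ss = 0.0770/0.0368 = 2.0924.
h_ss = 2.0924² = 4.3781 m. (Since h₀ = 1.96 m < h_ss, the level will rise toward this value.)

4.38 m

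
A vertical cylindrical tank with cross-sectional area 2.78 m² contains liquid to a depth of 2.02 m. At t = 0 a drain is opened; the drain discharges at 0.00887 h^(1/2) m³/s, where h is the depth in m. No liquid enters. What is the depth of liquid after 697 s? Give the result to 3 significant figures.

With no inflow, A dh/dt = −0.00887 √h.
Separate and integrate: 2(√h − √h₀) = −(0.00887/A) t.
√h = √2.02 − 0.00887·697/(2·2.78) = 1.4213 − 1.1119 = 0.30933.
h = 0.30933² = 0.095683 m.

0.0957 m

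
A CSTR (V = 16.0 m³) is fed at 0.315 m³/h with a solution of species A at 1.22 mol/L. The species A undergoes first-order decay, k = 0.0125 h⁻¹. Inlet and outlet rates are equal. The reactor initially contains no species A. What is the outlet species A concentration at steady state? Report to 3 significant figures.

0.746 mol/L

Species balance: V dC/dt = Q C_in − Q C − k V C.
Steady state (dC/dt = 0): C_ss = Q C_in/(Q + kV) = C_in/(1 + kV/Q).
C_ss = 0.315·1.22/(0.315 + 0.0125·16.0) = 0.38430/0.51500 = 0.74621 mol/L.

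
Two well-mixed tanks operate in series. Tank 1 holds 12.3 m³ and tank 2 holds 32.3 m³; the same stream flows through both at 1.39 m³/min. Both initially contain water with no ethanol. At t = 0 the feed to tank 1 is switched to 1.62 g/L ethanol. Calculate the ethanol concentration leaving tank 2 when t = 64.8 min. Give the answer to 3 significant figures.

1.46 g/L

Time constants: τᵢ = Vᵢ/Q for each well-mixed tank.
τ₁ = 12.3/1.39 = 8.8489 min; τ₂ = 32.3/1.39 = 23.237 min.
Solving the cascade with C₁(0)=C₂(0)=0 gives C₂(t) = C_in[1 − (τ₁ e^(−t/τ₁) − τ₂ e^(−t/τ₂))/(τ₁ − τ₂)].
At t = 64.8: e^(−t/τ₁) = 0.00066023, e^(−t/τ₂) = 0.061507.
C₂ = 1.62·[1 − (8.8489·0.00066023 − 23.237·0.061507)/(-14.388)] = 1.62·0.90107 = 1.4597 g/L.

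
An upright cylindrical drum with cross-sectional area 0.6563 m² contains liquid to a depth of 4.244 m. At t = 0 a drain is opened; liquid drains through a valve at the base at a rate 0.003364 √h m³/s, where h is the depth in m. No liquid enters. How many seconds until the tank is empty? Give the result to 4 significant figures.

Volume balance on the tank: A dh/dt = −0.003364 √h.
∫ h^(−1/2) dh = −(0.003364/A) ∫ dt, giving 2√h = 2√h₀ − (0.003364/A) t.
Set h = 0: 2√h₀ = (0.003364/A) t_empty ⇒ t_empty = 2A√h₀/0.003364.
t_empty = 2·0.6563·√4.244/0.003364 = 1.31260·2.06010/0.003364 = 803.830 s.

803.8 s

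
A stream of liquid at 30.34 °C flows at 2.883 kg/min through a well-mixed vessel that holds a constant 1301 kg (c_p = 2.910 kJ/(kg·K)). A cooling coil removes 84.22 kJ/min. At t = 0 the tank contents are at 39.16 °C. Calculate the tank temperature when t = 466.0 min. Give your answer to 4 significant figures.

M c_p dT/dt = ṁ c_p (T_in − T) − Q̇.
τ = M/ṁ = 451.266 min; T_ss = T_in − Q̇/(ṁ c_p) = 30.34 − 84.22/(2.883·2.910) = 20.3013 °C.
T approaches T_ss exponentially: T(t) = T_ss + (T₀ − T_ss) e^(−t/τ).
T(466.0) = 20.3013 + (18.8587)·e^(−466.0/451.266) = 20.3013 + (18.8587)·0.356062 = 27.0162 °C.

27.02 °C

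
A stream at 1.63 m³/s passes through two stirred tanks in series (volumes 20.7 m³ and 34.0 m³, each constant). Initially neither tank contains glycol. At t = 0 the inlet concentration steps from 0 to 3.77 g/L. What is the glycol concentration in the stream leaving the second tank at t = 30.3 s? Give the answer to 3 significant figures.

Species balance on tank i: dCᵢ/dt = (Cᵢ₋₁ − Cᵢ)/τᵢ with τᵢ = Vᵢ/Q.
τ₁ = 20.7/1.63 = 12.699 s; τ₂ = 34.0/1.63 = 20.859 s.
Solving the cascade with C₁(0)=C₂(0)=0 gives C₂(t) = C_in[1 − (τ₁ e^(−t/τ₁) − τ₂ e^(−t/τ₂))/(τ₁ − τ₂)].
At t = 30.3: e^(−t/τ₁) = 0.092002, e^(−t/τ₂) = 0.23396.
C₂ = 3.77·[1 − (12.699·0.092002 − 20.859·0.23396)/(-8.1595)] = 3.77·0.54511 = 2.0550 g/L.

2.06 g/L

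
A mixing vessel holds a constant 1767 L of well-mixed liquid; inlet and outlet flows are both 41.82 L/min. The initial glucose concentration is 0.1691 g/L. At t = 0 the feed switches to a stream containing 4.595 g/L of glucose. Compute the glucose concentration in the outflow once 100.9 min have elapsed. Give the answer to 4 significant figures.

Unsteady species balance (constant V, well mixed): V dC/dt = Q(C_in − C).
So dC/dt = (C_in − C)/τ with τ = V/Q = 1767/41.82 = 42.2525 min.
This is linear first-order; C(t) = C_in + (C₀ − C_in) e^(−t/τ).
C(100.9) = 4.595 + (0.1691 − 4.595)·e^(−100.9/42.2525) = 4.595 + (-4.42590)·0.0918109 = 4.18865 g/L.

4.189 g/L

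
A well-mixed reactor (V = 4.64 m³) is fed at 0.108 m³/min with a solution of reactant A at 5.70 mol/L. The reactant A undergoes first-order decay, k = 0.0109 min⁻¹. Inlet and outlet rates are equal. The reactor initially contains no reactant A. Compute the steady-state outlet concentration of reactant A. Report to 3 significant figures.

V dC/dt = Q(C_in − C) − k V C.
Steady state (dC/dt = 0): C_ss = Q C_in/(Q + kV) = C_in/(1 + kV/Q).
C_ss = 0.108·5.70/(0.108 + 0.0109·4.64) = 0.61560/0.15858 = 3.8821 mol/L.

3.88 mol/L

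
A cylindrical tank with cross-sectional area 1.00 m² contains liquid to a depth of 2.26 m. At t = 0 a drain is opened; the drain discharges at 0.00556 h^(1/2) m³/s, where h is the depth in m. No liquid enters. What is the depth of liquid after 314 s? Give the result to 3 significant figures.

0.397 m

With no inflow, A dh/dt = −0.00556 √h.
This is separable: 2 d(√h)/dt = −0.00556/A, so √h = √h₀ − (0.00556/(2A)) t.
√h = √2.26 − 0.00556·314/(2·1.00) = 1.5033 − 0.87292 = 0.63041.
h = 0.63041² = 0.39742 m.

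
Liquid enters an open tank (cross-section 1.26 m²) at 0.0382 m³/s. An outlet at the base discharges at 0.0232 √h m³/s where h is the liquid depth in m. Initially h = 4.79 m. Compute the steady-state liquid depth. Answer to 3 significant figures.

Mass balance (ρ constant): A dh/dt = Q_in − 0.0232 √h. At steady state dh/dt = 0:
Q_in = 0.0232 √h_ss ⇒ √h_ss = 0.0382/0.0232 = 1.6466.
h_ss = 1.6466² = 2.7111 m. (Since h₀ = 4.79 m > h_ss, the level will fall toward this value.)

2.71 m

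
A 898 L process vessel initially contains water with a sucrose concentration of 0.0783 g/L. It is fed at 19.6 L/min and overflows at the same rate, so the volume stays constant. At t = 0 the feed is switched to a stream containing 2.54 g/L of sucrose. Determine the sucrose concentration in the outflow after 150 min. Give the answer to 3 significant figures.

2.45 g/L

Mass balance on the solute (V constant): V dC/dt = Q(C_in − C).
So dC/dt = (C_in − C)/τ with τ = V/Q = 898/19.6 = 45.816 min.
Integrating: C(t) = C_in + (C₀ − C_in) e^(−t/τ).
C(150) = 2.54 + (0.0783 − 2.54)·e^(−150/45.816) = 2.54 + (-2.4617)·0.037857 = 2.4468 g/L.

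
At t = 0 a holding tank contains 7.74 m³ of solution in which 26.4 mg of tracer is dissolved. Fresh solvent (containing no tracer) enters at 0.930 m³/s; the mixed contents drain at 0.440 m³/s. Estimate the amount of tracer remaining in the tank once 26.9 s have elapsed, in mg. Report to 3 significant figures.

10.8 mg

Total volume: dV/dt = Q_in − Q_out = 0.49000 m³/s, so V(t) = 7.74 + 0.49000 t and V(26.9) = 20.921 m³.
No tracer enters, so dm/dt = −Q_out · (m/V).
dm/m = −Q_out dt/(V₀ + 0.49000 t); integrating gives ln(m/m₀) = −(Q_out/(Q_in−Q_out)) ln(V/V₀).
m = m₀ (V₀/V)^(Q_out/(Q_in−Q_out)) = 26.4 × (7.74/20.921)^(0.89796) = 10.810 mg.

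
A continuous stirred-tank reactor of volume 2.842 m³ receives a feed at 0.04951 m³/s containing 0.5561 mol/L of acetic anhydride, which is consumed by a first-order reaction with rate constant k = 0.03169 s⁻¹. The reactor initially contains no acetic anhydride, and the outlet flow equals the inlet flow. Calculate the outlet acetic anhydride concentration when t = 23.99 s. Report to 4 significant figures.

0.1365 mol/L

Species balance: V dC/dt = Q C_in − Q C − k V C.
This is linear with rate a = Q/V + k = 0.0491108 s⁻¹.
C_ss = Q C_in/(Q + kV) = 0.197262 mol/L; C(t) = C_ss + (C₀ − C_ss) e^(−a t).
C(23.99) = 0.197262 + (-0.197262)·e^(−0.0491108·23.99) = 0.197262 + (-0.197262)·0.307842 = 0.136537 mol/L.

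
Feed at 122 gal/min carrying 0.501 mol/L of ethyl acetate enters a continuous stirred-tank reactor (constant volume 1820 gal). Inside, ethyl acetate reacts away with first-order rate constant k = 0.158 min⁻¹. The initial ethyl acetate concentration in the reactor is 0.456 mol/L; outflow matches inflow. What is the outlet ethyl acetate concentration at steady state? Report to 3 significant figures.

Accumulation = in − out − consumed: V dC/dt = Q C_in − Q C − k V C.
At steady state: 0 = Q C_in − (Q + kV) C_ss, so C_ss = Q C_in/(Q + kV).
C_ss = 122·0.501/(122 + 0.158·1820) = 61.122/409.56 = 0.14924 mol/L.

0.149 mol/L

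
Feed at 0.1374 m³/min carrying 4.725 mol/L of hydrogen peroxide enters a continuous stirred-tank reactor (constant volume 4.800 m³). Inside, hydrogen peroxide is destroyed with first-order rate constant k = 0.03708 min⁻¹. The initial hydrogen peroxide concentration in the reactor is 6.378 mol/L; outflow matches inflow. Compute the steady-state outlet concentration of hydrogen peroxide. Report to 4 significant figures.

Species balance: V dC/dt = Q C_in − Q C − k V C.
At steady state: 0 = Q C_in − (Q + kV) C_ss, so C_ss = Q C_in/(Q + kV).
C_ss = 0.1374·4.725/(0.1374 + 0.03708·4.800) = 0.649215/0.315384 = 2.05849 mol/L.

2.058 mol/L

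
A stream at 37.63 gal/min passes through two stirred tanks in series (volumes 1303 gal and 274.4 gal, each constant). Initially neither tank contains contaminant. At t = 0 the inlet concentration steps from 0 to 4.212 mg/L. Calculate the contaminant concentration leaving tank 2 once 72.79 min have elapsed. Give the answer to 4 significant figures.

Each tank obeys Vᵢ dCᵢ/dt = Q(Cᵢ₋₁ − Cᵢ), so τᵢ = Vᵢ/Q.
τ₁ = 1303/37.63 = 34.6266 min; τ₂ = 274.4/37.63 = 7.29205 min.
Solving the cascade with C₁(0)=C₂(0)=0 gives C₂(t) = C_in[1 − (τ₁ e^(−t/τ₁) − τ₂ e^(−t/τ₂))/(τ₁ − τ₂)].
At t = 72.79: e^(−t/τ₁) = 0.122195, e^(−t/τ₂) = 4.62200e-05.
C₂ = 4.212·[1 − (34.6266·0.122195 − 7.29205·4.62200e-05)/(27.3346)] = 4.212·0.845220 = 3.56007 mg/L.

3.560 mg/L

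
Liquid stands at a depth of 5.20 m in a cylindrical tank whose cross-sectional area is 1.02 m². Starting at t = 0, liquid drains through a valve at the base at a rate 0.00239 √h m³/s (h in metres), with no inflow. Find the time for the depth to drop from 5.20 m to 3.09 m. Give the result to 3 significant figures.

With no inflow, A dh/dt = −0.00239 √h.
This is separable: 2 d(√h)/dt = −0.00239/A, so √h = √h₀ − (0.00239/(2A)) t.
t = 2A(√h₀ − √h)/0.00239 = 2·1.02·(√5.20 − √3.09)/0.00239
  = 2.0400 × (2.2804 − 1.7578) / 0.00239 = 445.99 s.

446 s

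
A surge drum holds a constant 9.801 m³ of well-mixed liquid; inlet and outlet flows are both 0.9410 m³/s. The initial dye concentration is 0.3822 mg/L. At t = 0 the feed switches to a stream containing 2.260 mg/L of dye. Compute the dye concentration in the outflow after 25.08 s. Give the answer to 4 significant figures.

Transient balance on the dissolved component: V dC/dt = Q(C_in − C).
Time constant τ = V/Q = 9.801/0.9410 = 10.4155 s.
Integrating: C(t) = C_in + (C₀ − C_in) e^(−t/τ).
C(25.08) = 2.260 + (0.3822 − 2.260)·e^(−25.08/10.4155) = 2.260 + (-1.87780)·0.0900000 = 2.09100 mg/L.

2.091 mg/L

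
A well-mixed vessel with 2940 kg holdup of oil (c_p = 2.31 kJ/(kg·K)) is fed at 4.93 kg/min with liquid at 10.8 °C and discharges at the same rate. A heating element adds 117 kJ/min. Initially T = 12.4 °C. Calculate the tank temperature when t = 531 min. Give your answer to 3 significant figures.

17.5 °C

Unsteady energy balance on the tank contents: M c_p dT/dt = ṁ c_p (T_in − T) + 117.
τ = M/ṁ = 596.35 min; T_ss = T_in + Q̇/(ṁ c_p) = 10.8 + 117/(4.93·2.31) = 21.074 °C.
T approaches T_ss exponentially: T(t) = T_ss + (T₀ − T_ss) e^(−t/τ).
T(531) = 21.074 + (-8.6737)·e^(−531/596.35) = 21.074 + (-8.6737)·0.41048 = 17.513 °C.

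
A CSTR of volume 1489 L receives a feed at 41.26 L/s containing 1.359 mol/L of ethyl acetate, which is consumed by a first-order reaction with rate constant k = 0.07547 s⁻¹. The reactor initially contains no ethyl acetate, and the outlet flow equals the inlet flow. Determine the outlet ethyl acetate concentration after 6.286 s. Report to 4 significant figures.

V dC/dt = Q(C_in − C) − k V C.
This is linear with rate a = Q/V + k = 0.103180 s⁻¹.
C_ss = Q C_in/(Q + kV) = 0.364972 mol/L; C(t) = C_ss + (C₀ − C_ss) e^(−a t).
C(6.286) = 0.364972 + (-0.364972)·e^(−0.103180·6.286) = 0.364972 + (-0.364972)·0.522783 = 0.174171 mol/L.

0.1742 mol/L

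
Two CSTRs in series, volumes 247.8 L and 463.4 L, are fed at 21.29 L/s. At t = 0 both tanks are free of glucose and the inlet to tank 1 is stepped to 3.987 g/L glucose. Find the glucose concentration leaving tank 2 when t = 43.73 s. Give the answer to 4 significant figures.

Each tank obeys Vᵢ dCᵢ/dt = Q(Cᵢ₋₁ − Cᵢ), so τᵢ = Vᵢ/Q.
τ₁ = 247.8/21.29 = 11.6393 s; τ₂ = 463.4/21.29 = 21.7661 s.
Tank 1: C₁ = C_in(1 − e^(−t/τ₁)). Tank 2 (τ₁ ≠ τ₂): C₂ = C_in[1 − (τ₁ e^(−t/τ₁) − τ₂ e^(−t/τ₂))/(τ₁ − τ₂)].
At t = 43.73: e^(−t/τ₁) = 0.0233511, e^(−t/τ₂) = 0.134111.
C₂ = 3.987·[1 − (11.6393·0.0233511 − 21.7661·0.134111)/(-10.1268)] = 3.987·0.738587 = 2.94475 g/L.

2.945 g/L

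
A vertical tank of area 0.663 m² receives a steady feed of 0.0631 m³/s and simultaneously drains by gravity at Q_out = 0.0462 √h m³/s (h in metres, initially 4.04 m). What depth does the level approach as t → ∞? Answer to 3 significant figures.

1.87 m

Accumulation of liquid (constant cross-section A): A dh/dt = Q_in − 0.0462 √h. At steady state dh/dt = 0:
Q_in = 0.0462 √h_ss ⇒ √h_ss = 0.0631/0.0462 = 1.3658.
h_ss = 1.3658² = 1.8654 m. (Since h₀ = 4.04 m > h_ss, the level will fall toward this value.)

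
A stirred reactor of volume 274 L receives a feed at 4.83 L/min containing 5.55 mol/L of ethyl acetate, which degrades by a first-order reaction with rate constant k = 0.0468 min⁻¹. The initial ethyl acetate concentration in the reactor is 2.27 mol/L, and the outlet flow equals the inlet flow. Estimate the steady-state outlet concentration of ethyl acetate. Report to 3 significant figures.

V dC/dt = Q(C_in − C) − k V C.
Steady state (dC/dt = 0): C_ss = Q C_in/(Q + kV) = C_in/(1 + kV/Q).
C_ss = 4.83·5.55/(4.83 + 0.0468·274) = 26.806/17.653 = 1.5185 mol/L.

1.52 mol/L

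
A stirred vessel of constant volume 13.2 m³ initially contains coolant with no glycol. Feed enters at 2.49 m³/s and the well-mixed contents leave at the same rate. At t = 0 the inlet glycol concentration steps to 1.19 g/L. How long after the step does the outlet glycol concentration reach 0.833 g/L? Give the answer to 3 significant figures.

6.38 s

Species balance: V dC/dt = Q(C_in − C) ⇒ τ = V/Q = 5.3012 s.
C(t) = C_in + (C₀ − C_in) e^(−t/τ). Set C = 0.833 and solve for t:
e^(−t/τ) = (C − C_in)/(C₀ − C_in) = (0.833 − 1.19)/(0 − 1.19) = 0.30000
t = −τ ln(…) = 5.3012 × 1.2040 = 6.3825 s.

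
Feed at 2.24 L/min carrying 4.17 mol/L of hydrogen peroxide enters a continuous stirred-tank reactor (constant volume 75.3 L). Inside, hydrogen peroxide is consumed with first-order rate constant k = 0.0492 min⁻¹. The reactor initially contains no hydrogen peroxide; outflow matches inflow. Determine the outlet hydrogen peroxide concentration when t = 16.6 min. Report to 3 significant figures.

1.15 mol/L

Accumulation = in − out − consumed: V dC/dt = Q C_in − Q C − k V C.
This is linear with rate a = Q/V + k = 0.078948 min⁻¹.
C_ss = Q C_in/(Q + kV) = 1.5713 mol/L; C(t) = C_ss + (C₀ − C_ss) e^(−a t).
C(16.6) = 1.5713 + (-1.5713)·e^(−0.078948·16.6) = 1.5713 + (-1.5713)·0.26968 = 1.1475 mol/L.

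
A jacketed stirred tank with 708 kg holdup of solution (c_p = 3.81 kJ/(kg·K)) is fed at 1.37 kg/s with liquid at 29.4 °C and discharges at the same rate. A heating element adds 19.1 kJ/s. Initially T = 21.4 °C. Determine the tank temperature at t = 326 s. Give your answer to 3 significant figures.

Energy balance: M c_p dT/dt = ṁ c_p (T_in − T) + 19.1.
τ = M/ṁ = 516.79 s; T_ss = T_in + Q̇/(ṁ c_p) = 29.4 + 19.1/(1.37·3.81) = 33.059 °C.
This is linear first-order; T(t) = T_ss + (T₀ − T_ss) e^(−t/τ).
T(326) = 33.059 + (-11.659)·e^(−326/516.79) = 33.059 + (-11.659)·0.53216 = 26.855 °C.

26.9 °C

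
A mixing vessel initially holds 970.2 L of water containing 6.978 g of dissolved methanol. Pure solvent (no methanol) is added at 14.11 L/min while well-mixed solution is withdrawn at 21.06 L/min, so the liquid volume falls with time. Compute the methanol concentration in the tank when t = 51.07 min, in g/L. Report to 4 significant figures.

Total volume: dV/dt = Q_in − Q_out = -6.95000 L/min, so V(t) = 970.2 − 6.95000 t and V(51.07) = 615.264 L.
Solute balance: dm/dt = 0 − Q_out C = −Q_out m/V(t).
dm/m = −Q_out dt/(V₀ − 6.95000 t); integrating gives ln(m/m₀) = −(Q_out/(Q_in−Q_out)) ln(V/V₀).
m = m₀ (V₀/V)^(Q_out/(Q_in−Q_out)) = 6.978 × (970.2/615.264)^(-3.03022) = 1.75531 g.
C = m/V = 1.75531/615.264 = 0.00285294 g/L.

0.002853 g/L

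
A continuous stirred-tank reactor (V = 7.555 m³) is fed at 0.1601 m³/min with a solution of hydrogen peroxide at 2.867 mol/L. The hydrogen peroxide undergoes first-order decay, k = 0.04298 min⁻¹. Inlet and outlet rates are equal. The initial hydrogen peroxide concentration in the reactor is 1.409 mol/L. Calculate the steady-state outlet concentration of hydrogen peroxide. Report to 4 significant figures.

V dC/dt = Q(C_in − C) − k V C.
At steady state: 0 = Q C_in − (Q + kV) C_ss, so C_ss = Q C_in/(Q + kV).
C_ss = 0.1601·2.867/(0.1601 + 0.04298·7.555) = 0.459007/0.484814 = 0.946769 mol/L.

0.9468 mol/L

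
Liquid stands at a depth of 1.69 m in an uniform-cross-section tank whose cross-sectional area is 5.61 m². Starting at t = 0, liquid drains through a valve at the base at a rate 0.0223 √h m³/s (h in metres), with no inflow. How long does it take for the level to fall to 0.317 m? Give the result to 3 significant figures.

Mass balance (ρ constant): A dh/dt = −0.0223 √h.
∫ h^(−1/2) dh = −(0.0223/A) ∫ dt, giving 2√h = 2√h₀ − (0.0223/A) t.
t = 2A(√h₀ − √h)/0.0223 = 2·5.61·(√1.69 − √0.317)/0.0223
  = 11.220 × (1.3000 − 0.56303) / 0.0223 = 370.80 s.

371 s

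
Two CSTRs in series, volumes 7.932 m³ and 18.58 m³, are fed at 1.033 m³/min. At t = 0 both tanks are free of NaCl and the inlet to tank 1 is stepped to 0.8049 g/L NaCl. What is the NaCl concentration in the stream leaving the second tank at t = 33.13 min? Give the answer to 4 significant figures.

0.5903 g/L

Each tank obeys Vᵢ dCᵢ/dt = Q(Cᵢ₋₁ − Cᵢ), so τᵢ = Vᵢ/Q.
τ₁ = 7.932/1.033 = 7.67861 min; τ₂ = 18.58/1.033 = 17.9864 min.
Tank 1: C₁ = C_in(1 − e^(−t/τ₁)). Tank 2 (τ₁ ≠ τ₂): C₂ = C_in[1 − (τ₁ e^(−t/τ₁) − τ₂ e^(−t/τ₂))/(τ₁ − τ₂)].
At t = 33.13: e^(−t/τ₁) = 0.0133721, e^(−t/τ₂) = 0.158509.
C₂ = 0.8049·[1 − (7.67861·0.0133721 − 17.9864·0.158509)/(-10.3078)] = 0.8049·0.733374 = 0.590293 g/L.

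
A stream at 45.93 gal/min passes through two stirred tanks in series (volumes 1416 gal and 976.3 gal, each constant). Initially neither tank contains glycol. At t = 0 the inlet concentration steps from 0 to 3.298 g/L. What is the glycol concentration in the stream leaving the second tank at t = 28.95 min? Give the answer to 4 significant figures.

Time constants: τᵢ = Vᵢ/Q for each well-mixed tank.
τ₁ = 1416/45.93 = 30.8295 min; τ₂ = 976.3/45.93 = 21.2563 min.
Tank 1: C₁ = C_in(1 − e^(−t/τ₁)). Tank 2 (τ₁ ≠ τ₂): C₂ = C_in[1 − (τ₁ e^(−t/τ₁) − τ₂ e^(−t/τ₂))/(τ₁ − τ₂)].
At t = 28.95: e^(−t/τ₁) = 0.391005, e^(−t/τ₂) = 0.256160.
C₂ = 3.298·[1 − (30.8295·0.391005 − 21.2563·0.256160)/(9.57326)] = 3.298·0.309589 = 1.02102 g/L.

1.021 g/L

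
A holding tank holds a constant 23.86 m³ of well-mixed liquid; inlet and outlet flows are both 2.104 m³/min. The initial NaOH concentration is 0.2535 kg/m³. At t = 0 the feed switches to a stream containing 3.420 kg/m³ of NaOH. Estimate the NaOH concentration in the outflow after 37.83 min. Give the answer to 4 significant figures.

Accumulation = in − out for the solute gives V dC/dt = Q(C_in − C).
Rewrite as dC/dt + C/τ = C_in/τ, τ = V/Q = 11.3403 min.
Solution: C(t) = C_in + (C₀ − C_in) e^(−t/τ).
C(37.83) = 3.420 + (0.2535 − 3.420)·e^(−37.83/11.3403) = 3.420 + (-3.16650)·0.0355829 = 3.30733 kg/m³.

3.307 kg/m³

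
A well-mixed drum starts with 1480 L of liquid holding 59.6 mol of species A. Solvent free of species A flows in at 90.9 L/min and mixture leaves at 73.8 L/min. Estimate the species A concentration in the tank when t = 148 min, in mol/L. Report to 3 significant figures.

0.000201 mol/L

Let m(t) be the amount of species A. Volume: V(t) = V₀ + (Q_in − Q_out) t = 1480 + 17.100 t; V(148) = 4010.8 L.
Species balance (pure solvent in): dm/dt = −Q_out · m/V(t).
dm/m = −Q_out dt/(V₀ + 17.100 t); integrating gives ln(m/m₀) = −(Q_out/(Q_in−Q_out)) ln(V/V₀).
m = m₀ (V₀/V)^(Q_out/(Q_in−Q_out)) = 59.6 × (1480/4010.8)^(4.3158) = 0.80657 mol.
C = m/V = 0.80657/4010.8 = 0.00020110 mol/L.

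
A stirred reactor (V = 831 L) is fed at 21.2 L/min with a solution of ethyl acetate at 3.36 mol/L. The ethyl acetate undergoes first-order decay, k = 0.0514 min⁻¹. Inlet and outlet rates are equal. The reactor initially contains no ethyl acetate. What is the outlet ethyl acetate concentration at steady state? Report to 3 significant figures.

V dC/dt = Q(C_in − C) − k V C.
At steady state: 0 = Q C_in − (Q + kV) C_ss, so C_ss = Q C_in/(Q + kV).
C_ss = 21.2·3.36/(21.2 + 0.0514·831) = 71.232/63.913 = 1.1145 mol/L.

1.11 mol/L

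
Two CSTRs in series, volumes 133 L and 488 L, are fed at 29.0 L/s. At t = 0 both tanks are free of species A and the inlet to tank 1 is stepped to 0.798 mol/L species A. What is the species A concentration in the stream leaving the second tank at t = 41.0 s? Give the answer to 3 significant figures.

0.702 mol/L

Species balance on tank i: dCᵢ/dt = (Cᵢ₋₁ − Cᵢ)/τᵢ with τᵢ = Vᵢ/Q.
τ₁ = 133/29.0 = 4.5862 s; τ₂ = 488/29.0 = 16.828 s.
Tank 1: C₁ = C_in(1 − e^(−t/τ₁)). Tank 2 (τ₁ ≠ τ₂): C₂ = C_in[1 − (τ₁ e^(−t/τ₁) − τ₂ e^(−t/τ₂))/(τ₁ − τ₂)].
At t = 41.0: e^(−t/τ₁) = 0.00013106, e^(−t/τ₂) = 0.087469.
C₂ = 0.798·[1 − (4.5862·0.00013106 − 16.828·0.087469)/(-12.241)] = 0.798·0.87981 = 0.70209 mol/L.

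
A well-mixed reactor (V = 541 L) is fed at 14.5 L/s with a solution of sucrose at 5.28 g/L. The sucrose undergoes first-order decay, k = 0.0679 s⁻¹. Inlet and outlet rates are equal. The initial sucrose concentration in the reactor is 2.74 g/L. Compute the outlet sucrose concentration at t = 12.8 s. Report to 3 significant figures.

Accumulation = in − out − consumed: V dC/dt = Q C_in − Q C − k V C.
This is linear with rate a = Q/V + k = 0.094702 s⁻¹.
C_ss = Q C_in/(Q + kV) = 1.4943 g/L; C(t) = C_ss + (C₀ − C_ss) e^(−a t).
C(12.8) = 1.4943 + (1.2457)·e^(−0.094702·12.8) = 1.4943 + (1.2457)·0.29755 = 1.8650 g/L.

1.86 g/L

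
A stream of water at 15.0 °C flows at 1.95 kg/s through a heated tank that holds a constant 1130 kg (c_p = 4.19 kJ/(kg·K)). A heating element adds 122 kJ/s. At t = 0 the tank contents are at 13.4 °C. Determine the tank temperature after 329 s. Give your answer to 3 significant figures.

20.6 °C

Heat balance on the well-mixed liquid: M c_p dT/dt = ṁ c_p (T_in − T) + 122.
Rearrange: dT/dt = (T_ss − T)/τ with τ = M/ṁ = 579.49 s and T_ss = T_in + Q̇/(ṁ c_p) = 29.932 °C.
T approaches T_ss exponentially: T(t) = T_ss + (T₀ − T_ss) e^(−t/τ).
T(329) = 29.932 + (-16.532)·e^(−329/579.49) = 29.932 + (-16.532)·0.56680 = 20.562 °C.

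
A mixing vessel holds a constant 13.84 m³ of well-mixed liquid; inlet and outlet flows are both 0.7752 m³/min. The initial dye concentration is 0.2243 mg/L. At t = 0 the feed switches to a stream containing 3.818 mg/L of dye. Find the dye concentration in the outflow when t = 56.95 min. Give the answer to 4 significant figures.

Mass balance on the solute (V constant): V dC/dt = Q(C_in − C).
Rewrite as dC/dt + C/τ = C_in/τ, τ = V/Q = 17.8535 min.
Solution: C(t) = C_in + (C₀ − C_in) e^(−t/τ).
C(56.95) = 3.818 + (0.2243 − 3.818)·e^(−56.95/17.8535) = 3.818 + (-3.59370)·0.0411777 = 3.67002 mg/L.

3.670 mg/L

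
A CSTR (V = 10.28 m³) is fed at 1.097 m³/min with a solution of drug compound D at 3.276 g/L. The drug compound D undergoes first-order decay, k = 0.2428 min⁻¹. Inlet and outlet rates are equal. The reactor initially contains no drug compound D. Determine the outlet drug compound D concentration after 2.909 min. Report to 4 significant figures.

0.6384 g/L

V dC/dt = Q(C_in − C) − k V C.
This is linear with rate a = Q/V + k = 0.349512 min⁻¹.
C_ss = Q C_in/(Q + kV) = 1.00022 g/L; C(t) = C_ss + (C₀ − C_ss) e^(−a t).
C(2.909) = 1.00022 + (-1.00022)·e^(−0.349512·2.909) = 1.00022 + (-1.00022)·0.361776 = 0.638364 g/L.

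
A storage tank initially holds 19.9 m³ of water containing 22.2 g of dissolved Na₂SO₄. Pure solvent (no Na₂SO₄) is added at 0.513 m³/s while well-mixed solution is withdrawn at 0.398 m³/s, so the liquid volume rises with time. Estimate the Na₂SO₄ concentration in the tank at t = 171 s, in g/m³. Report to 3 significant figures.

Let m(t) be the amount of Na₂SO₄. Volume: V(t) = V₀ + (Q_in − Q_out) t = 19.9 + 0.11500 t; V(171) = 39.565 m³.
Solute balance: dm/dt = 0 − Q_out C = −Q_out m/V(t).
dm/m = −Q_out dt/(V₀ + 0.11500 t); integrating gives ln(m/m₀) = −(Q_out/(Q_in−Q_out)) ln(V/V₀).
m = m₀ (V₀/V)^(Q_out/(Q_in−Q_out)) = 22.2 × (19.9/39.565)^(3.4609) = 2.0579 g.
C = m/V = 2.0579/39.565 = 0.052014 g/m³.

0.0520 g/m³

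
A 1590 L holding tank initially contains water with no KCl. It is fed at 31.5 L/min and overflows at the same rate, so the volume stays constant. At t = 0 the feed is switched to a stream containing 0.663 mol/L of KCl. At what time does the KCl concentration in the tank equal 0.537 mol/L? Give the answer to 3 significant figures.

83.8 min

Species balance: V dC/dt = Q(C_in − C) ⇒ τ = V/Q = 50.476 min.
C(t) = C_in + (C₀ − C_in) e^(−t/τ). Set C = 0.537 and solve for t:
e^(−t/τ) = (C − C_in)/(C₀ − C_in) = (0.537 − 0.663)/(0 − 0.663) = 0.19005
t = −τ ln(…) = 50.476 × 1.6605 = 83.815 min.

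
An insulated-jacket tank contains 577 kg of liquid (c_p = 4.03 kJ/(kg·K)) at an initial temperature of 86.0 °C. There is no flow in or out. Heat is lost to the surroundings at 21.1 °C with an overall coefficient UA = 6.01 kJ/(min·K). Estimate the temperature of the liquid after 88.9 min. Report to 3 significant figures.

M c_p dT/dt = −UA(T − T_amb).
dT/dt = (T_ss − T)/τ with T_ss = T_amb = 21.100 °C, τ = M c_p/UA = 577·4.03/6.01 = 386.91 min.
Solution: T(t) = T_ss + (T₀ − T_ss) e^(−t/τ).
T(88.9) = 21.100 + (64.900)·0.79472 = 72.677 °C.

72.7 °C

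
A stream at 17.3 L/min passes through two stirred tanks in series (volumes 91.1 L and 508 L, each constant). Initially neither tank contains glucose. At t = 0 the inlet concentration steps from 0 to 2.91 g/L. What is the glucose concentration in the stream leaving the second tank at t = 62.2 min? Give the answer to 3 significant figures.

Time constants: τᵢ = Vᵢ/Q for each well-mixed tank.
τ₁ = 91.1/17.3 = 5.2659 min; τ₂ = 508/17.3 = 29.364 min.
Solving the cascade with C₁(0)=C₂(0)=0 gives C₂(t) = C_in[1 − (τ₁ e^(−t/τ₁) − τ₂ e^(−t/τ₂))/(τ₁ − τ₂)].
At t = 62.2: e^(−t/τ₁) = 7.4161e-06, e^(−t/τ₂) = 0.12024.
C₂ = 2.91·[1 − (5.2659·7.4161e-06 − 29.364·0.12024)/(-24.098)] = 2.91·0.85348 = 2.4836 g/L.

2.48 g/L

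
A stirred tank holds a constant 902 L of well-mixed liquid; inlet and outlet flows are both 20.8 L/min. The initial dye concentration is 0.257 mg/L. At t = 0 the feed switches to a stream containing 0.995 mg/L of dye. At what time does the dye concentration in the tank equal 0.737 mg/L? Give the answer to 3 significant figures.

45.6 min

Species balance: V dC/dt = Q(C_in − C) ⇒ τ = V/Q = 43.365 min.
C(t) = C_in + (C₀ − C_in) e^(−t/τ). Set C = 0.737 and solve for t:
e^(−t/τ) = (C − C_in)/(C₀ − C_in) = (0.737 − 0.995)/(0.257 − 0.995) = 0.34959
t = −τ ln(…) = 43.365 × 1.0510 = 45.576 min.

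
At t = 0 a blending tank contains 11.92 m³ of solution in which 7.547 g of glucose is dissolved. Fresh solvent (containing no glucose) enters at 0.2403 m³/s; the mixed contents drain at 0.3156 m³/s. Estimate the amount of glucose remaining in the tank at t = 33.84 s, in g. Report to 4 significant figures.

Let m(t) be the amount of glucose. Volume: V(t) = V₀ + (Q_in − Q_out) t = 11.92 − 0.0753000 t; V(33.84) = 9.37185 m³.
Species balance (pure solvent in): dm/dt = −Q_out · m/V(t).
dm/m = −Q_out dt/(V₀ − 0.0753000 t); integrating gives ln(m/m₀) = −(Q_out/(Q_in−Q_out)) ln(V/V₀).
m = m₀ (V₀/V)^(Q_out/(Q_in−Q_out)) = 7.547 × (11.92/9.37185)^(-4.19124) = 2.75420 g.

2.754 g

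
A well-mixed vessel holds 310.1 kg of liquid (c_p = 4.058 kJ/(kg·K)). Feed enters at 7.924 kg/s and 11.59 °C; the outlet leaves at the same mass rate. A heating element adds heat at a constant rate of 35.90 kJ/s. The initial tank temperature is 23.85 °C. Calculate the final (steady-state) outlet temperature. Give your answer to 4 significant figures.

12.71 °C

M c_p dT/dt = ṁ c_p (T_in − T) + Q̇.
At steady state dT/dt = 0 ⇒ T_ss = T_in + Q̇/(ṁ c_p) = 11.59 + 35.90/(7.924·4.058) = 12.7064 °C.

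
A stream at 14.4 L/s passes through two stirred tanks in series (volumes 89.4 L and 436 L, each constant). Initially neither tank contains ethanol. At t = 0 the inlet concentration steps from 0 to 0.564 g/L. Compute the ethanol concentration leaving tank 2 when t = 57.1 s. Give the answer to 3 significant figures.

0.456 g/L

Time constants: τᵢ = Vᵢ/Q for each well-mixed tank.
τ₁ = 89.4/14.4 = 6.2083 s; τ₂ = 436/14.4 = 30.278 s.
Solving the cascade with C₁(0)=C₂(0)=0 gives C₂(t) = C_in[1 − (τ₁ e^(−t/τ₁) − τ₂ e^(−t/τ₂))/(τ₁ − τ₂)].
At t = 57.1: e^(−t/τ₁) = 0.00010131, e^(−t/τ₂) = 0.15170.
C₂ = 0.564·[1 − (6.2083·0.00010131 − 30.278·0.15170)/(-24.069)] = 0.564·0.80920 = 0.45639 g/L.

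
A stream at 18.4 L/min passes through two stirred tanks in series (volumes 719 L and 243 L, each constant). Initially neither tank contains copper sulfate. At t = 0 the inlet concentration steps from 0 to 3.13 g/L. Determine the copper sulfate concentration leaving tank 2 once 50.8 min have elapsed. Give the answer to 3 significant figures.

Each tank obeys Vᵢ dCᵢ/dt = Q(Cᵢ₋₁ − Cᵢ), so τᵢ = Vᵢ/Q.
τ₁ = 719/18.4 = 39.076 min; τ₂ = 243/18.4 = 13.207 min.
Solving the cascade with C₁(0)=C₂(0)=0 gives C₂(t) = C_in[1 − (τ₁ e^(−t/τ₁) − τ₂ e^(−t/τ₂))/(τ₁ − τ₂)].
At t = 50.8: e^(−t/τ₁) = 0.27252, e^(−t/τ₂) = 0.021353.
C₂ = 3.13·[1 − (39.076·0.27252 − 13.207·0.021353)/(25.870)] = 3.13·0.59925 = 1.8757 g/L.

1.88 g/L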